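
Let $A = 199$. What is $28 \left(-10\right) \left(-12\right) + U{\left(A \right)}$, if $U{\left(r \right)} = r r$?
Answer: $42961$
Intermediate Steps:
$U{\left(r \right)} = r^{2}$
$28 \left(-10\right) \left(-12\right) + U{\left(A \right)} = 28 \left(-10\right) \left(-12\right) + 199^{2} = \left(-280\right) \left(-12\right) + 39601 = 3360 + 39601 = 42961$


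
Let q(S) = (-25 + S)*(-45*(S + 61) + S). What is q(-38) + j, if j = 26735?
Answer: 94334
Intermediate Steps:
q(S) = (-2745 - 44*S)*(-25 + S) (q(S) = (-25 + S)*(-45*(61 + S) + S) = (-25 + S)*((-2745 - 45*S) + S) = (-25 + S)*(-2745 - 44*S) = (-2745 - 44*S)*(-25 + S))
q(-38) + j = (68625 - 1645*(-38) - 44*(-38)²) + 26735 = (68625 + 62510 - 44*1444) + 26735 = (68625 + 62510 - 63536) + 26735 = 67599 + 26735 = 94334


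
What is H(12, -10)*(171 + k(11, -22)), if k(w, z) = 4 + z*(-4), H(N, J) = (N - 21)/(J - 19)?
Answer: 2367/29 ≈ 81.621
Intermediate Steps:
H(N, J) = (-21 + N)/(-19 + J)
k(w, z) = 4 - 4*z
H(12, -10)*(171 + k(11, -22)) = ((-21 + 12)/(-19 - 10))*(171 + (4 - 4*(-22))) = (-9/(-29))*(171 + (4 + 88)) = (-1/29*(-9))*(171 + 92) = (9/29)*263 = 2367/29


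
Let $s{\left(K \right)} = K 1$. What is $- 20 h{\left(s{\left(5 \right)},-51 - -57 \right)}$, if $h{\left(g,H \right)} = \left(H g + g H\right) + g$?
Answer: $-1300$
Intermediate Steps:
$s{\left(K \right)} = K$
$h{\left(g,H \right)} = g + 2 H g$ ($h{\left(g,H \right)} = \left(H g + H g\right) + g = 2 H g + g = g + 2 H g$)
$- 20 h{\left(s{\left(5 \right)},-51 - -57 \right)} = - 20 \cdot 5 \left(1 + 2 \left(-51 - -57\right)\right) = - 20 \cdot 5 \left(1 + 2 \left(-51 + 57\right)\right) = - 20 \cdot 5 \left(1 + 2 \cdot 6\right) = - 20 \cdot 5 \left(1 + 12\right) = - 20 \cdot 5 \cdot 13 = \left(-20\right) 65 = -1300$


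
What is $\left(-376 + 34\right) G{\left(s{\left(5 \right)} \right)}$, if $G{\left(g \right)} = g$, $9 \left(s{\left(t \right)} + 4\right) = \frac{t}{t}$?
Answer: $1330$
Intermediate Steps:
$s{\left(t \right)} = - \frac{35}{9}$ ($s{\left(t \right)} = -4 + \frac{t \frac{1}{t}}{9} = -4 + \frac{1}{9} \cdot 1 = -4 + \frac{1}{9} = - \frac{35}{9}$)
$\left(-376 + 34\right) G{\left(s{\left(5 \right)} \right)} = \left(-376 + 34\right) \left(- \frac{35}{9}\right) = \left(-342\right) \left(- \frac{35}{9}\right) = 1330$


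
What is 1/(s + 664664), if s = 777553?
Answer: 1/1442217 ≈ 6.9338e-7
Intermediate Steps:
1/(s + 664664) = 1/(777553 + 664664) = 1/1442217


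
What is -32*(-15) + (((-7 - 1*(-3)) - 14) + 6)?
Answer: 468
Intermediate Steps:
-32*(-15) + (((-7 - 1*(-3)) - 14) + 6) = 480 + (((-7 + 3) - 14) + 6) = 480 + ((-4 - 14) + 6) = 480 + (-18 + 6) = 480 - 12 = 468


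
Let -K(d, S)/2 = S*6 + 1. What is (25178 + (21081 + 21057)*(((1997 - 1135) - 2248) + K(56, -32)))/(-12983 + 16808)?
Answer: -42281374/3825 ≈ -11054.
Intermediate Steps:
K(d, S) = -2 - 12*S (K(d, S) = -2*(S*6 + 1) = -2*(6*S + 1) = -2*(1 + 6*S) = -2 - 12*S)
(25178 + (21081 + 21057)*(((1997 - 1135) - 2248) + K(56, -32)))/(-12983 + 16808) = (25178 + (21081 + 21057)*(((1997 - 1135) - 2248) + (-2 - 12*(-32))))/(-12983 + 16808) = (25178 + 42138*((862 - 2248) + (-2 + 384)))/3825 = (25178 + 42138*(-1386 + 382))*(1/3825) = (25178 + 42138*(-1004))*(1/3825) = (25178 - 42306552)*(1/3825) = -42281374*1/3825 = -42281374/3825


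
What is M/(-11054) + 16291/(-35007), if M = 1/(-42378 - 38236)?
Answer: -14517026643389/31194988210092 ≈ -0.46536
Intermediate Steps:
M = -1/80614 (M = 1/(-80614) = -1/80614 ≈ -1.2405e-5)
M/(-11054) + 16291/(-35007) = -1/80614/(-11054) + 16291/(-35007) = -1/80614*(-1/11054) + 16291*(-1/35007) = 1/891107156 - 16291/35007 = -14517026643389/31194988210092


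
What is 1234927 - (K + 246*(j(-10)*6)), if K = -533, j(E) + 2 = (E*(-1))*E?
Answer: 1386012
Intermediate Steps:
j(E) = -2 - E**2 (j(E) = -2 + (E*(-1))*E = -2 + (-E)*E = -2 - E**2)
1234927 - (K + 246*(j(-10)*6)) = 1234927 - (-533 + 246*((-2 - 1*(-10)**2)*6)) = 1234927 - (-533 + 246*((-2 - 1*100)*6)) = 1234927 - (-533 + 246*((-2 - 100)*6)) = 1234927 - (-533 + 246*(-102*6)) = 1234927 - (-533 + 246*(-612)) = 1234927 - (-533 - 150552) = 1234927 - 1*(-151085) = 1234927 + 151085 = 1386012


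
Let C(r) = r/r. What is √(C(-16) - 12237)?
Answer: 2*I*√3059 ≈ 110.62*I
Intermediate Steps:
C(r) = 1
√(C(-16) - 12237) = √(1 - 12237) = √(-12236) = 2*I*√3059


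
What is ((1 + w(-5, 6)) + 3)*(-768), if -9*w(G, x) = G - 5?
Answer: -11776/3 ≈ -3925.3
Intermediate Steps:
w(G, x) = 5/9 - G/9 (w(G, x) = -(G - 5)/9 = -(-5 + G)/9 = 5/9 - G/9)
((1 + w(-5, 6)) + 3)*(-768) = ((1 + (5/9 - 1/9*(-5))) + 3)*(-768) = ((1 + (5/9 + 5/9)) + 3)*(-768) = ((1 + 10/9) + 3)*(-768) = (19/9 + 3)*(-768) = (46/9)*(-768) = -11776/3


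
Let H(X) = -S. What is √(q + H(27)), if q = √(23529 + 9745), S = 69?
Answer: √(-69 + √33274) ≈ 10.649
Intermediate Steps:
H(X) = -69 (H(X) = -1*69 = -69)
q = √33274 ≈ 182.41
√(q + H(27)) = √(√33274 - 69) = √(-69 + √33274)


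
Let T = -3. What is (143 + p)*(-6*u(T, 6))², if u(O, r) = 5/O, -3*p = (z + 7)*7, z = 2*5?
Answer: 31000/3 ≈ 10333.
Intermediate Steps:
z = 10
p = -119/3 (p = -(10 + 7)*7/3 = -17*7/3 = -⅓*119 = -119/3 ≈ -39.667)
(143 + p)*(-6*u(T, 6))² = (143 - 119/3)*(-30/(-3))² = 310*(-30*(-1)/3)²/3 = 310*(-6*(-5/3))²/3 = (310/3)*10² = (310/3)*100 = 31000/3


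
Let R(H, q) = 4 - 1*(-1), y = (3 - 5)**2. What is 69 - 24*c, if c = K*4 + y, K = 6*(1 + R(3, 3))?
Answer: -3483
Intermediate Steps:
y = 4 (y = (-2)**2 = 4)
R(H, q) = 5 (R(H, q) = 4 + 1 = 5)
K = 36 (K = 6*(1 + 5) = 6*6 = 36)
c = 148 (c = 36*4 + 4 = 144 + 4 = 148)
69 - 24*c = 69 - 24*148 = 69 - 3552 = -3483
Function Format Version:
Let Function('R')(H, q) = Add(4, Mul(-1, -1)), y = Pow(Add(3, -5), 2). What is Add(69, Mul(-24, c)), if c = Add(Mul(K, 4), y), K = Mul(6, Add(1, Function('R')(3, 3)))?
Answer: -3483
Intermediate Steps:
y = 4 (y = Pow(-2, 2) = 4)
Function('R')(H, q) = 5 (Function('R')(H, q) = Add(4, 1) = 5)
K = 36 (K = Mul(6, Add(1, 5)) = Mul(6, 6) = 36)
c = 148 (c = Add(Mul(36, 4), 4) = Add(144, 4) = 148)
Add(69, Mul(-24, c)) = Add(69, Mul(-24, 148)) = Add(69, -3552) = -3483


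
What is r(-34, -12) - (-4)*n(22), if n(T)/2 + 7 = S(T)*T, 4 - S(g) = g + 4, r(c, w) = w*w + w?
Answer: -3796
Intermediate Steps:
r(c, w) = w + w² (r(c, w) = w² + w = w + w²)
S(g) = -g (S(g) = 4 - (g + 4) = 4 - (4 + g) = 4 + (-4 - g) = -g)
n(T) = -14 - 2*T² (n(T) = -14 + 2*((-T)*T) = -14 + 2*(-T²) = -14 - 2*T²)
r(-34, -12) - (-4)*n(22) = -12*(1 - 12) - (-4)*(-14 - 2*22²) = -12*(-11) - (-4)*(-14 - 2*484) = 132 - (-4)*(-14 - 968) = 132 - (-4)*(-982) = 132 - 1*3928 = 132 - 3928 = -3796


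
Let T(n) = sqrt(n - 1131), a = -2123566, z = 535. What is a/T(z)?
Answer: 1061783*I*sqrt(149)/149 ≈ 86985.0*I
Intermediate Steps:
T(n) = sqrt(-1131 + n)
a/T(z) = -2123566/sqrt(-1131 + 535) = -2123566*(-I*sqrt(149)/298) = -(-1061783)*I*sqrt(149)/149 = 1061783*I*sqrt(149)/149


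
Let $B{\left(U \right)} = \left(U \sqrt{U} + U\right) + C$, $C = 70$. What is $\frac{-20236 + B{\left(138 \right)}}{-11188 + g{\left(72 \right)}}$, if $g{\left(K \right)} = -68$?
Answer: $\frac{1669}{938} - \frac{23 \sqrt{138}}{1876} \approx 1.6353$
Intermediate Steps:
$B{\left(U \right)} = 70 + U + U^{\frac{3}{2}}$ ($B{\left(U \right)} = \left(U \sqrt{U} + U\right) + 70 = \left(U^{\frac{3}{2}} + U\right) + 70 = \left(U + U^{\frac{3}{2}}\right) + 70 = 70 + U + U^{\frac{3}{2}}$)
$\frac{-20236 + B{\left(138 \right)}}{-11188 + g{\left(72 \right)}} = \frac{-20236 + \left(70 + 138 + 138^{\frac{3}{2}}\right)}{-11188 - 68} = \frac{-20236 + \left(70 + 138 + 138 \sqrt{138}\right)}{-11256} = \left(-20236 + \left(208 + 138 \sqrt{138}\right)\right) \left(- \frac{1}{11256}\right) = \left(-20028 + 138 \sqrt{138}\right) \left(- \frac{1}{11256}\right) = \frac{1669}{938} - \frac{23 \sqrt{138}}{1876}$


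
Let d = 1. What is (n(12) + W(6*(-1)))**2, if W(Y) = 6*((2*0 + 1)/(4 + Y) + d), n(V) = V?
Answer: 225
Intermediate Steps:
W(Y) = 6 + 6/(4 + Y) (W(Y) = 6*((2*0 + 1)/(4 + Y) + 1) = 6*((0 + 1)/(4 + Y) + 1) = 6*(1/(4 + Y) + 1) = 6*(1 + 1/(4 + Y)) = 6 + 6/(4 + Y))
(n(12) + W(6*(-1)))**2 = (12 + 6*(5 + 6*(-1))/(4 + 6*(-1)))**2 = (12 + 6*(5 - 6)/(4 - 6))**2 = (12 + 6*(-1)/(-2))**2 = (12 + 6*(-1/2)*(-1))**2 = (12 + 3)**2 = 15**2 = 225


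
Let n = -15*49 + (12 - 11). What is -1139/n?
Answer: 1139/734 ≈ 1.5518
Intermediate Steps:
n = -734 (n = -735 + 1 = -734)
-1139/n = -1139/(-734) = -1139*(-1/734) = 1139/734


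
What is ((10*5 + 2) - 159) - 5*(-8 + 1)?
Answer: -72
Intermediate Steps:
((10*5 + 2) - 159) - 5*(-8 + 1) = ((50 + 2) - 159) - 5*(-7) = (52 - 159) + 35 = -107 + 35 = -72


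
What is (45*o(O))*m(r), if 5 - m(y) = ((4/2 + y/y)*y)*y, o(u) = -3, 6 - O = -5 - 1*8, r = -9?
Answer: 32130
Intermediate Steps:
O = 19 (O = 6 - (-5 - 1*8) = 6 - (-5 - 8) = 6 - 1*(-13) = 6 + 13 = 19)
m(y) = 5 - 3*y**2 (m(y) = 5 - (4/2 + y/y)*y*y = 5 - (4*(1/2) + 1)*y*y = 5 - (2 + 1)*y*y = 5 - 3*y*y = 5 - 3*y**2)
(45*o(O))*m(r) = (45*(-3))*(5 - 3*(-9)**2) = -135*(5 - 3*81) = -135*(5 - 243) = -135*(-238) = 32130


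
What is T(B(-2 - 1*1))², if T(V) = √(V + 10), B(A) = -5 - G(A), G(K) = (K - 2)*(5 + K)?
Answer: 15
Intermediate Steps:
G(K) = (-2 + K)*(5 + K)
B(A) = 5 - A² - 3*A (B(A) = -5 - (-10 + A² + 3*A) = -5 + (10 - A² - 3*A) = 5 - A² - 3*A)
T(V) = √(10 + V)
T(B(-2 - 1*1))² = (√(10 + (5 - (-2 - 1*1)² - 3*(-2 - 1*1))))² = (√(10 + (5 - (-2 - 1)² - 3*(-2 - 1))))² = (√(10 + (5 - 1*(-3)² - 3*(-3))))² = (√(10 + (5 - 1*9 + 9)))² = (√(10 + (5 - 9 + 9)))² = (√(10 + 5))² = (√15)² = 15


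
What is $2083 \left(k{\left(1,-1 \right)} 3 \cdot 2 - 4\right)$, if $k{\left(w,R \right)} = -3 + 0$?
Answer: $-45826$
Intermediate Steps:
$k{\left(w,R \right)} = -3$
$2083 \left(k{\left(1,-1 \right)} 3 \cdot 2 - 4\right) = 2083 \left(- 3 \cdot 3 \cdot 2 - 4\right) = 2083 \left(\left(-3\right) 6 - 4\right) = 2083 \left(-18 - 4\right) = 2083 \left(-22\right) = -45826$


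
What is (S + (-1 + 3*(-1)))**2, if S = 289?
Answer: 81225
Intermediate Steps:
(S + (-1 + 3*(-1)))**2 = (289 + (-1 + 3*(-1)))**2 = (289 + (-1 - 3))**2 = (289 - 4)**2 = 285**2 = 81225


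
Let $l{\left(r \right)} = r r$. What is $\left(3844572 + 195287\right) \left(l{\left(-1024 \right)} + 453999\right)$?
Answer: $6070191136925$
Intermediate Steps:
$l{\left(r \right)} = r^{2}$
$\left(3844572 + 195287\right) \left(l{\left(-1024 \right)} + 453999\right) = \left(3844572 + 195287\right) \left(\left(-1024\right)^{2} + 453999\right) = 4039859 \left(1048576 + 453999\right) = 4039859 \cdot 1502575 = 6070191136925$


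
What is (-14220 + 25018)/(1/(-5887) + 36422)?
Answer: 63567826/214416313 ≈ 0.29647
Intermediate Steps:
(-14220 + 25018)/(1/(-5887) + 36422) = 10798/(-1/5887 + 36422) = 10798/(214416313/5887) = 10798*(5887/214416313) = 63567826/214416313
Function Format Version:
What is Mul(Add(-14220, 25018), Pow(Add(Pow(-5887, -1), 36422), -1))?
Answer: Rational(63567826, 214416313) ≈ 0.29647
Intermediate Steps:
Mul(Add(-14220, 25018), Pow(Add(Pow(-5887, -1), 36422), -1)) = Mul(10798, Pow(Add(Rational(-1, 5887), 36422), -1)) = Mul(10798, Pow(Rational(214416313, 5887), -1)) = Mul(10798, Rational(5887, 214416313)) = Rational(63567826, 214416313)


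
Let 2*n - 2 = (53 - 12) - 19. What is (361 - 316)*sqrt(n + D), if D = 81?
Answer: 45*sqrt(93) ≈ 433.96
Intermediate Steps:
n = 12 (n = 1 + ((53 - 12) - 19)/2 = 1 + (41 - 19)/2 = 1 + (1/2)*22 = 1 + 11 = 12)
(361 - 316)*sqrt(n + D) = (361 - 316)*sqrt(12 + 81) = 45*sqrt(93)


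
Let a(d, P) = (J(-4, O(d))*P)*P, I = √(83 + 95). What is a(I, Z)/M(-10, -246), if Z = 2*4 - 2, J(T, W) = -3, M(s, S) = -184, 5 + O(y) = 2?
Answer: 27/46 ≈ 0.58696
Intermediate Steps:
O(y) = -3 (O(y) = -5 + 2 = -3)
I = √178 ≈ 13.342
Z = 6 (Z = 8 - 2 = 6)
a(d, P) = -3*P² (a(d, P) = (-3*P)*P = -3*P²)
a(I, Z)/M(-10, -246) = -3*6²/(-184) = -3*36*(-1/184) = -108*(-1/184) = 27/46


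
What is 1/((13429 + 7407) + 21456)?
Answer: 1/42292 ≈ 2.3645e-5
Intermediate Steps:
1/((13429 + 7407) + 21456) = 1/(20836 + 21456) = 1/42292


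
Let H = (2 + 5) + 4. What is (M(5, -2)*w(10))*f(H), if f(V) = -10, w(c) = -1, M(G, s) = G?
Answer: 50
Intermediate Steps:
H = 11 (H = 7 + 4 = 11)
(M(5, -2)*w(10))*f(H) = (5*(-1))*(-10) = -5*(-10) = 50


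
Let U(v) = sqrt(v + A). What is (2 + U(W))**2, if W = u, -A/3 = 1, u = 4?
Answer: 9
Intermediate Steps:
A = -3 (A = -3*1 = -3)
W = 4
U(v) = sqrt(-3 + v) (U(v) = sqrt(v - 3) = sqrt(-3 + v))
(2 + U(W))**2 = (2 + sqrt(-3 + 4))**2 = (2 + sqrt(1))**2 = (2 + 1)**2 = 3**2 = 9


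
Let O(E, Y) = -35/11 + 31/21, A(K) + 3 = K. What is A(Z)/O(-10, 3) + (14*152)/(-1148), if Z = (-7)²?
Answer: -232805/8077 ≈ -28.823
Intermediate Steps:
Z = 49
A(K) = -3 + K
O(E, Y) = -394/231 (O(E, Y) = -35*1/11 + 31*(1/21) = -35/11 + 31/21 = -394/231)
A(Z)/O(-10, 3) + (14*152)/(-1148) = (-3 + 49)/(-394/231) + (14*152)/(-1148) = 46*(-231/394) + 2128*(-1/1148) = -5313/197 - 76/41 = -232805/8077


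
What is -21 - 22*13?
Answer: -307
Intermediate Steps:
-21 - 22*13 = -21 - 286 = -307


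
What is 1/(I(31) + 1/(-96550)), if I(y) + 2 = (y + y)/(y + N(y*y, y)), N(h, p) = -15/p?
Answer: 45668150/1447777 ≈ 31.544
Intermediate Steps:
I(y) = -2 + 2*y/(y - 15/y) (I(y) = -2 + (y + y)/(y - 15/y) = -2 + (2*y)/(y - 15/y) = -2 + 2*y/(y - 15/y))
1/(I(31) + 1/(-96550)) = 1/(30/(-15 + 31**2) + 1/(-96550)) = 1/(30/(-15 + 961) - 1/96550) = 1/(30/946 - 1/96550) = 1/(30*(1/946) - 1/96550) = 1/(15/473 - 1/96550) = 1/(1447777/45668150) = 45668150/1447777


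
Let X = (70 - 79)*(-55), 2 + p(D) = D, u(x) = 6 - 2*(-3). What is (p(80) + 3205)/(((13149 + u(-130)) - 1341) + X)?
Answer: 3283/12315 ≈ 0.26659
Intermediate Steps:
u(x) = 12 (u(x) = 6 + 6 = 12)
p(D) = -2 + D
X = 495 (X = -9*(-55) = 495)
(p(80) + 3205)/(((13149 + u(-130)) - 1341) + X) = ((-2 + 80) + 3205)/(((13149 + 12) - 1341) + 495) = (78 + 3205)/((13161 - 1341) + 495) = 3283/(11820 + 495) = 3283/12315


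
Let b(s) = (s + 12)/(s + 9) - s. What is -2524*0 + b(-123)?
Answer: 4711/38 ≈ 123.97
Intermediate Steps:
b(s) = -s + (12 + s)/(9 + s) (b(s) = (12 + s)/(9 + s) - s = -s + (12 + s)/(9 + s))
-2524*0 + b(-123) = -2524*0 + (12 - 1*(-123)² - 8*(-123))/(9 - 123) = 0 + (12 - 1*15129 + 984)/(-114) = 0 - (12 - 15129 + 984)/114 = 0 - 1/114*(-14133) = 0 + 4711/38 = 4711/38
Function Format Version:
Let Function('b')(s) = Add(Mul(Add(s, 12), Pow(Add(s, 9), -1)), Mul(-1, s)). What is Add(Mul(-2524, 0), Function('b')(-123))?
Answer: Rational(4711, 38) ≈ 123.97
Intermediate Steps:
Function('b')(s) = Add(Mul(-1, s), Mul(Pow(Add(9, s), -1), Add(12, s))) (Function('b')(s) = Add(Mul(Add(12, s), Pow(Add(9, s), -1)), Mul(-1, s)) = Add(Mul(Pow(Add(9, s), -1), Add(12, s)), Mul(-1, s)) = Add(Mul(-1, s), Mul(Pow(Add(9, s), -1), Add(12, s))))
Add(Mul(-2524, 0), Function('b')(-123)) = Add(Mul(-2524, 0), Mul(Pow(Add(9, -123), -1), Add(12, Mul(-1, Pow(-123, 2)), Mul(-8, -123)))) = Add(0, Mul(Pow(-114, -1), Add(12, Mul(-1, 15129), 984))) = Add(0, Mul(Rational(-1, 114), Add(12, -15129, 984))) = Add(0, Mul(Rational(-1, 114), -14133)) = Add(0, Rational(4711, 38)) = Rational(4711, 38)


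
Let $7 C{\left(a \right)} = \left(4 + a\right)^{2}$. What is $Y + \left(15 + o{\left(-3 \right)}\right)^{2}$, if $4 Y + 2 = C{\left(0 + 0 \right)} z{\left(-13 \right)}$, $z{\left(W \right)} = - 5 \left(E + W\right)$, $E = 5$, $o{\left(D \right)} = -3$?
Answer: $\frac{2329}{14} \approx 166.36$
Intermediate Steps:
$z{\left(W \right)} = -25 - 5 W$ ($z{\left(W \right)} = - 5 \left(5 + W\right) = -25 - 5 W$)
$C{\left(a \right)} = \frac{\left(4 + a\right)^{2}}{7}$
$Y = \frac{313}{14}$ ($Y = - \frac{1}{2} + \frac{\frac{\left(4 + \left(0 + 0\right)\right)^{2}}{7} \left(-25 - -65\right)}{4} = - \frac{1}{2} + \frac{\frac{\left(4 + 0\right)^{2}}{7} \left(-25 + 65\right)}{4} = - \frac{1}{2} + \frac{\frac{4^{2}}{7} \cdot 40}{4} = - \frac{1}{2} + \frac{\frac{1}{7} \cdot 16 \cdot 40}{4} = - \frac{1}{2} + \frac{\frac{16}{7} \cdot 40}{4} = - \frac{1}{2} + \frac{1}{4} \cdot \frac{640}{7} = - \frac{1}{2} + \frac{160}{7} = \frac{313}{14} \approx 22.357$)
$Y + \left(15 + o{\left(-3 \right)}\right)^{2} = \frac{313}{14} + \left(15 - 3\right)^{2} = \frac{313}{14} + 12^{2} = \frac{313}{14} + 144 = \frac{2329}{14}$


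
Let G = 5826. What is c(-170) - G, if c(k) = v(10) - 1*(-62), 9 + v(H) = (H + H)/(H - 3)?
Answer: -40391/7 ≈ -5770.1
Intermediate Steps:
v(H) = -9 + 2*H/(-3 + H) (v(H) = -9 + (H + H)/(H - 3) = -9 + (2*H)/(-3 + H) = -9 + 2*H/(-3 + H))
c(k) = 391/7 (c(k) = (27 - 7*10)/(-3 + 10) - 1*(-62) = (27 - 70)/7 + 62 = (⅐)*(-43) + 62 = -43/7 + 62 = 391/7)
c(-170) - G = 391/7 - 1*5826 = 391/7 - 5826 = -40391/7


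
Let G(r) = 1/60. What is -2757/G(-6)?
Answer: -165420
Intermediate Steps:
G(r) = 1/60
-2757/G(-6) = -2757/1/60 = -2757*60 = -165420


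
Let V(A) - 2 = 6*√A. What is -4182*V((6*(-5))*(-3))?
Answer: -8364 - 75276*√10 ≈ -2.4641e+5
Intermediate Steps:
V(A) = 2 + 6*√A
-4182*V((6*(-5))*(-3)) = -4182*(2 + 6*√((6*(-5))*(-3))) = -4182*(2 + 6*√(-30*(-3))) = -4182*(2 + 6*√90) = -4182*(2 + 6*(3*√10)) = -4182*(2 + 18*√10) = -8364 - 75276*√10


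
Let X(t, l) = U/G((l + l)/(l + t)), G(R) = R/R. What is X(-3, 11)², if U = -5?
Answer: 25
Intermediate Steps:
G(R) = 1
X(t, l) = -5 (X(t, l) = -5/1 = -5*1 = -5)
X(-3, 11)² = (-5)² = 25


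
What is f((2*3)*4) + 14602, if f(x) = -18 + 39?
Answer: 14623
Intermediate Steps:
f(x) = 21
f((2*3)*4) + 14602 = 21 + 14602 = 14623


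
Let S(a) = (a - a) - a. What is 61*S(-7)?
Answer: 427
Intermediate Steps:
S(a) = -a (S(a) = 0 - a = -a)
61*S(-7) = 61*(-1*(-7)) = 61*7 = 427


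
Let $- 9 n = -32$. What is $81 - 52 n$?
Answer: $- \frac{935}{9} \approx -103.89$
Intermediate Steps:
$n = \frac{32}{9}$ ($n = \left(- \frac{1}{9}\right) \left(-32\right) = \frac{32}{9} \approx 3.5556$)
$81 - 52 n = 81 - \frac{1664}{9} = - \frac{935}{9}$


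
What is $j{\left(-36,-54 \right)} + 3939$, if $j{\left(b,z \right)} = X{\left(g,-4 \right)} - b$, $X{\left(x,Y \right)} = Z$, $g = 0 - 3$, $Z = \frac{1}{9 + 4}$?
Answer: $\frac{51676}{13} \approx 3975.1$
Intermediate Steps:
$Z = \frac{1}{13} \approx 0.076923$
$g = -3$
$X{\left(x,Y \right)} = \frac{1}{13}$
$j{\left(b,z \right)} = \frac{1}{13} - b$
$j{\left(-36,-54 \right)} + 3939 = \left(\frac{1}{13} - -36\right) + 3939 = \left(\frac{1}{13} + 36\right) + 3939 = \frac{469}{13} + 3939 = \frac{51676}{13}$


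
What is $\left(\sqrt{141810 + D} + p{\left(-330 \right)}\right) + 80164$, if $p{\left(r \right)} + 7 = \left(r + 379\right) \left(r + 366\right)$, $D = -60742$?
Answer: $81921 + 2 \sqrt{20267} \approx 82206.0$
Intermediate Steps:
$p{\left(r \right)} = -7 + \left(366 + r\right) \left(379 + r\right)$ ($p{\left(r \right)} = -7 + \left(r + 379\right) \left(r + 366\right) = -7 + \left(379 + r\right) \left(366 + r\right) = -7 + \left(366 + r\right) \left(379 + r\right)$)
$\left(\sqrt{141810 + D} + p{\left(-330 \right)}\right) + 80164 = \left(\sqrt{141810 - 60742} + \left(138707 + \left(-330\right)^{2} + 745 \left(-330\right)\right)\right) + 80164 = \left(\sqrt{81068} + \left(138707 + 108900 - 245850\right)\right) + 80164 = \left(2 \sqrt{20267} + 1757\right) + 80164 = \left(1757 + 2 \sqrt{20267}\right) + 80164 = 81921 + 2 \sqrt{20267}$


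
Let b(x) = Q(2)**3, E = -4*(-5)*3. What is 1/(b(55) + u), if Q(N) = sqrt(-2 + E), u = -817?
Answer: -817/472377 - 58*sqrt(58)/472377 ≈ -0.0026646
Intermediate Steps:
E = 60 (E = 20*3 = 60)
Q(N) = sqrt(58) (Q(N) = sqrt(-2 + 60) = sqrt(58))
b(x) = 58*sqrt(58) (b(x) = (sqrt(58))**3 = 58*sqrt(58))
1/(b(55) + u) = 1/(58*sqrt(58) - 817) = 1/(-817 + 58*sqrt(58))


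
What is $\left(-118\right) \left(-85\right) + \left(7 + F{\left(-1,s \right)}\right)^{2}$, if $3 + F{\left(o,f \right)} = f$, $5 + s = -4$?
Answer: $10055$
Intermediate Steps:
$s = -9$ ($s = -5 - 4 = -9$)
$F{\left(o,f \right)} = -3 + f$
$\left(-118\right) \left(-85\right) + \left(7 + F{\left(-1,s \right)}\right)^{2} = \left(-118\right) \left(-85\right) + \left(7 - 12\right)^{2} = 10030 + \left(7 - 12\right)^{2} = 10030 + \left(-5\right)^{2} = 10030 + 25 = 10055$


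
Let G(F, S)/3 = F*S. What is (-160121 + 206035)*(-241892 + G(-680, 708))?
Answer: -77420737768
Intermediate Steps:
G(F, S) = 3*F*S (G(F, S) = 3*(F*S) = 3*F*S)
(-160121 + 206035)*(-241892 + G(-680, 708)) = (-160121 + 206035)*(-241892 + 3*(-680)*708) = 45914*(-241892 - 1444320) = 45914*(-1686212) = -77420737768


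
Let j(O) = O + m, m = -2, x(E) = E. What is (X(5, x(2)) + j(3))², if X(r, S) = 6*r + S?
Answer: 1089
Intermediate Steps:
X(r, S) = S + 6*r
j(O) = -2 + O (j(O) = O - 2 = -2 + O)
(X(5, x(2)) + j(3))² = ((2 + 6*5) + (-2 + 3))² = ((2 + 30) + 1)² = (32 + 1)² = 33² = 1089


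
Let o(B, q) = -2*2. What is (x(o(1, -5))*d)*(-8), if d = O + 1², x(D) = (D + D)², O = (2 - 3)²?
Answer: -1024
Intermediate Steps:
o(B, q) = -4
O = 1 (O = (-1)² = 1)
x(D) = 4*D² (x(D) = (2*D)² = 4*D²)
d = 2 (d = 1 + 1² = 1 + 1 = 2)
(x(o(1, -5))*d)*(-8) = ((4*(-4)²)*2)*(-8) = ((4*16)*2)*(-8) = (64*2)*(-8) = 128*(-8) = -1024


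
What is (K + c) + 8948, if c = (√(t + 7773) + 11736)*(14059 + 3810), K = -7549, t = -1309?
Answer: 209711983 + 142952*√101 ≈ 2.1115e+8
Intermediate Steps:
c = 209710584 + 142952*√101 (c = (√(-1309 + 7773) + 11736)*(14059 + 3810) = (√6464 + 11736)*17869 = (8*√101 + 11736)*17869 = (11736 + 8*√101)*17869 = 209710584 + 142952*√101 ≈ 2.1115e+8)
(K + c) + 8948 = (-7549 + (209710584 + 142952*√101)) + 8948 = (209703035 + 142952*√101) + 8948 = 209711983 + 142952*√101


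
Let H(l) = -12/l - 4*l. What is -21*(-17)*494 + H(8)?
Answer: 352649/2 ≈ 1.7632e+5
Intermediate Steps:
H(l) = -12/l - 4*l
-21*(-17)*494 + H(8) = -21*(-17)*494 + (-12/8 - 4*8) = 357*494 + (-12*⅛ - 32) = 176358 + (-3/2 - 32) = 176358 - 67/2 = 352649/2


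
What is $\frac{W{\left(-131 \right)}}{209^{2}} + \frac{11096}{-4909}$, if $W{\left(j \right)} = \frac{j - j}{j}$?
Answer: $- \frac{11096}{4909} \approx -2.2603$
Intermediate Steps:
$W{\left(j \right)} = 0$ ($W{\left(j \right)} = \frac{0}{j} = 0$)
$\frac{W{\left(-131 \right)}}{209^{2}} + \frac{11096}{-4909} = \frac{0}{209^{2}} + \frac{11096}{-4909} = \frac{0}{43681} + 11096 \left(- \frac{1}{4909}\right) = 0 \cdot \frac{1}{43681} - \frac{11096}{4909} = 0 - \frac{11096}{4909} = - \frac{11096}{4909}$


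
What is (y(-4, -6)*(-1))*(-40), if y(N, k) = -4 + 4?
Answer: 0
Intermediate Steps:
y(N, k) = 0
(y(-4, -6)*(-1))*(-40) = (0*(-1))*(-40) = 0*(-40) = 0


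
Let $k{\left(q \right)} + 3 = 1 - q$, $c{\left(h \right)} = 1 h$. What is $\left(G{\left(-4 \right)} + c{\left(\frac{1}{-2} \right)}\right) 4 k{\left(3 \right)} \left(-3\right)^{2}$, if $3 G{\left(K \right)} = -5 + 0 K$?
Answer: $390$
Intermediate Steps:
$c{\left(h \right)} = h$
$k{\left(q \right)} = -2 - q$ ($k{\left(q \right)} = -3 - \left(-1 + q\right) = -2 - q$)
$G{\left(K \right)} = - \frac{5}{3}$ ($G{\left(K \right)} = \frac{-5 + 0 K}{3} = \frac{-5 + 0}{3} = \frac{1}{3} \left(-5\right) = - \frac{5}{3}$)
$\left(G{\left(-4 \right)} + c{\left(\frac{1}{-2} \right)}\right) 4 k{\left(3 \right)} \left(-3\right)^{2} = \left(- \frac{5}{3} + \frac{1}{-2}\right) 4 \left(-2 - 3\right) \left(-3\right)^{2} = \left(- \frac{5}{3} - \frac{1}{2}\right) 4 \left(-2 - 3\right) 9 = - \frac{13 \cdot 4 \left(-5\right) 9}{6} = - \frac{13 \left(\left(-20\right) 9\right)}{6} = \left(- \frac{13}{6}\right) \left(-180\right) = 390$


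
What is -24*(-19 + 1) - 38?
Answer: 394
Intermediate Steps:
-24*(-19 + 1) - 38 = -24*(-18) - 38 = 432 - 38 = 394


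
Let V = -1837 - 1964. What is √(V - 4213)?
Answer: I*√8014 ≈ 89.521*I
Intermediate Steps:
V = -3801
√(V - 4213) = √(-3801 - 4213) = √(-8014) = I*√8014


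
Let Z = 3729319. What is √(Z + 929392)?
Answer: √4658711 ≈ 2158.4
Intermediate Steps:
√(Z + 929392) = √(3729319 + 929392) = √4658711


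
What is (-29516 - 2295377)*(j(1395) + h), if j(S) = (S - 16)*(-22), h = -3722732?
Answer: 8725486171510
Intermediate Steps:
j(S) = 352 - 22*S (j(S) = (-16 + S)*(-22) = 352 - 22*S)
(-29516 - 2295377)*(j(1395) + h) = (-29516 - 2295377)*((352 - 22*1395) - 3722732) = -2324893*((352 - 30690) - 3722732) = -2324893*(-30338 - 3722732) = -2324893*(-3753070) = 8725486171510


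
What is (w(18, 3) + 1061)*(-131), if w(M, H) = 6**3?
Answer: -167287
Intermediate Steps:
w(M, H) = 216
(w(18, 3) + 1061)*(-131) = (216 + 1061)*(-131) = 1277*(-131) = -167287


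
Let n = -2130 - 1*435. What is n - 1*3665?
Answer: -6230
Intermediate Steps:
n = -2565 (n = -2130 - 435 = -2565)
n - 1*3665 = -2565 - 1*3665 = -2565 - 3665 = -6230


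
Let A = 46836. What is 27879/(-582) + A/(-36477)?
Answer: -38674105/786282 ≈ -49.186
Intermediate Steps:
27879/(-582) + A/(-36477) = 27879/(-582) + 46836/(-36477) = 27879*(-1/582) + 46836*(-1/36477) = -9293/194 - 5204/4053 = -38674105/786282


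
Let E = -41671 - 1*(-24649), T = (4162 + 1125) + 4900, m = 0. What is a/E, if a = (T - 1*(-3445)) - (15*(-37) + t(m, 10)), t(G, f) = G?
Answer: -4729/5674 ≈ -0.83345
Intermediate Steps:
T = 10187 (T = 5287 + 4900 = 10187)
a = 14187 (a = (10187 - 1*(-3445)) - (15*(-37) + 0) = (10187 + 3445) - (-555 + 0) = 13632 - 1*(-555) = 13632 + 555 = 14187)
E = -17022 (E = -41671 + 24649 = -17022)
a/E = 14187/(-17022) = 14187*(-1/17022) = -4729/5674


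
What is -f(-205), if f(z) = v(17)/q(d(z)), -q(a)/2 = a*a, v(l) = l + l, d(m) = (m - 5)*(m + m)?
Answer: 17/7413210000 ≈ 2.2932e-9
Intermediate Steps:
d(m) = 2*m*(-5 + m) (d(m) = (-5 + m)*(2*m) = 2*m*(-5 + m))
v(l) = 2*l
q(a) = -2*a**2 (q(a) = -2*a*a = -2*a**2)
f(z) = -17/(4*z**2*(-5 + z)**2) (f(z) = (2*17)/((-2*4*z**2*(-5 + z)**2)) = 34/((-8*z**2*(-5 + z)**2)) = 34*(-1/(8*z**2*(-5 + z)**2)) = -17/(4*z**2*(-5 + z)**2))
-f(-205) = -(-17)/(4*(-205)**2*(-5 - 205)**2) = -(-17)/(4*42025*(-210)**2) = -(-17)/(4*42025*44100) = -1*(-17/7413210000) = 17/7413210000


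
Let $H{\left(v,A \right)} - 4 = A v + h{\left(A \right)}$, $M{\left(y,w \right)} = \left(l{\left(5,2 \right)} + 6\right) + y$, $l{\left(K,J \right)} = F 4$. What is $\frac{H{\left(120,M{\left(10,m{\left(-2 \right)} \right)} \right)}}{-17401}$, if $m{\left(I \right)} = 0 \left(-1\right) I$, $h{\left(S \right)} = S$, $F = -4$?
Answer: $- \frac{4}{17401} \approx -0.00022987$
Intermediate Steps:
$l{\left(K,J \right)} = -16$ ($l{\left(K,J \right)} = \left(-4\right) 4 = -16$)
$m{\left(I \right)} = 0$ ($m{\left(I \right)} = 0 I = 0$)
$M{\left(y,w \right)} = -10 + y$ ($M{\left(y,w \right)} = \left(-16 + 6\right) + y = -10 + y$)
$H{\left(v,A \right)} = 4 + A + A v$ ($H{\left(v,A \right)} = 4 + \left(A v + A\right) = 4 + \left(A + A v\right) = 4 + A + A v$)
$\frac{H{\left(120,M{\left(10,m{\left(-2 \right)} \right)} \right)}}{-17401} = \frac{4 + \left(-10 + 10\right) + \left(-10 + 10\right) 120}{-17401} = \left(4 + 0 + 0 \cdot 120\right) \left(- \frac{1}{17401}\right) = \left(4 + 0 + 0\right) \left(- \frac{1}{17401}\right) = 4 \left(- \frac{1}{17401}\right) = - \frac{4}{17401}$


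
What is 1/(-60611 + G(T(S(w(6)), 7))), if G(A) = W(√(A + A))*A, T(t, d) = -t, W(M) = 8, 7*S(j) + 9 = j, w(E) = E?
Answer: -7/424253 ≈ -1.6500e-5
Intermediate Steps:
S(j) = -9/7 + j/7
G(A) = 8*A
1/(-60611 + G(T(S(w(6)), 7))) = 1/(-60611 + 8*(-(-9/7 + (⅐)*6))) = 1/(-60611 + 8*(-(-9/7 + 6/7))) = 1/(-60611 + 8*(-1*(-3/7))) = 1/(-60611 + 8*(3/7)) = 1/(-60611 + 24/7) = 1/(-424253/7) = -7/424253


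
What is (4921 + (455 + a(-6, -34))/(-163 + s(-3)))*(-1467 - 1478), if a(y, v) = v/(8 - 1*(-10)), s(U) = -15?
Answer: -11602363490/801 ≈ -1.4485e+7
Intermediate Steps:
a(y, v) = v/18 (a(y, v) = v/(8 + 10) = v/18)
(4921 + (455 + a(-6, -34))/(-163 + s(-3)))*(-1467 - 1478) = (4921 + (455 + (1/18)*(-34))/(-163 - 15))*(-1467 - 1478) = (4921 + (455 - 17/9)/(-178))*(-2945) = (4921 + (4078/9)*(-1/178))*(-2945) = (4921 - 2039/801)*(-2945) = (3939682/801)*(-2945) = -11602363490/801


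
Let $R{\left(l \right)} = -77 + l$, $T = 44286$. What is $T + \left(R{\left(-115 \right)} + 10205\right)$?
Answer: $54299$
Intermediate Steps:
$T + \left(R{\left(-115 \right)} + 10205\right) = 44286 + \left(\left(-77 - 115\right) + 10205\right) = 44286 + \left(-192 + 10205\right) = 44286 + 10013 = 54299$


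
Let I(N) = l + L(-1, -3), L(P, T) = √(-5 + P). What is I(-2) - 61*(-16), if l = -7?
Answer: 969 + I*√6 ≈ 969.0 + 2.4495*I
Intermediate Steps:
I(N) = -7 + I*√6 (I(N) = -7 + √(-5 - 1) = -7 + √(-6) = -7 + I*√6)
I(-2) - 61*(-16) = (-7 + I*√6) - 61*(-16) = (-7 + I*√6) + 976 = 969 + I*√6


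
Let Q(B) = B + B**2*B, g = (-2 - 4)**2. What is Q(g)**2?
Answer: 2180142864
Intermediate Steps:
g = 36 (g = (-6)**2 = 36)
Q(B) = B + B**3
Q(g)**2 = (36 + 36**3)**2 = (36 + 46656)**2 = 46692**2 = 2180142864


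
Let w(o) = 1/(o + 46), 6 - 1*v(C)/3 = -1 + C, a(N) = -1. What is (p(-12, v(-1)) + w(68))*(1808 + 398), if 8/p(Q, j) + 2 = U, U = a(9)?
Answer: -111403/19 ≈ -5863.3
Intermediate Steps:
v(C) = 21 - 3*C (v(C) = 18 - 3*(-1 + C) = 18 + (3 - 3*C) = 21 - 3*C)
U = -1
p(Q, j) = -8/3 (p(Q, j) = 8/(-2 - 1) = 8/(-3) = 8*(-⅓) = -8/3)
w(o) = 1/(46 + o)
(p(-12, v(-1)) + w(68))*(1808 + 398) = (-8/3 + 1/(46 + 68))*(1808 + 398) = (-8/3 + 1/114)*2206 = -101/38*2206 = -111403/19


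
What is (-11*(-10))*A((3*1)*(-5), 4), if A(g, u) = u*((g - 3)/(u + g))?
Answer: 720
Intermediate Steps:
A(g, u) = u*(-3 + g)/(g + u) (A(g, u) = u*((-3 + g)/(g + u)) = u*(-3 + g)/(g + u))
(-11*(-10))*A((3*1)*(-5), 4) = (-11*(-10))*(4*(-3 + (3*1)*(-5))/((3*1)*(-5) + 4)) = 110*(4*(-3 + 3*(-5))/(3*(-5) + 4)) = 110*(4*(-3 - 15)/(-15 + 4)) = 110*(4*(-18)/(-11)) = 110*(4*(-1/11)*(-18)) = 110*(72/11) = 720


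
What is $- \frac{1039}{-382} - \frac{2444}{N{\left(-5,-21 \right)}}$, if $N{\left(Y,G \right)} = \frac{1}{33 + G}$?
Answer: $- \frac{11202257}{382} \approx -29325.0$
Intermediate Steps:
$- \frac{1039}{-382} - \frac{2444}{N{\left(-5,-21 \right)}} = - \frac{1039}{-382} - \frac{2444}{\frac{1}{33 - 21}} = \left(-1039\right) \left(- \frac{1}{382}\right) - \frac{2444}{\frac{1}{12}} = \frac{1039}{382} - 2444 \frac{1}{\frac{1}{12}} = \frac{1039}{382} - 29328 = - \frac{11202257}{382}$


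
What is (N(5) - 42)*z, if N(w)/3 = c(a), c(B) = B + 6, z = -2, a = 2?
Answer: 36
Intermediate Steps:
c(B) = 6 + B
N(w) = 24 (N(w) = 3*(6 + 2) = 3*8 = 24)
(N(5) - 42)*z = (24 - 42)*(-2) = -18*(-2) = 36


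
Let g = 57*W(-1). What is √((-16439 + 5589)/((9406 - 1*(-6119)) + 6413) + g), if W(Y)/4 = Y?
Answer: I*√561065917/1567 ≈ 15.116*I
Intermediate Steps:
W(Y) = 4*Y
g = -228 (g = 57*(4*(-1)) = 57*(-4) = -228)
√((-16439 + 5589)/((9406 - 1*(-6119)) + 6413) + g) = √((-16439 + 5589)/((9406 - 1*(-6119)) + 6413) - 228) = √(-10850/((9406 + 6119) + 6413) - 228) = √(-10850/(15525 + 6413) - 228) = √(-10850/21938 - 228) = √(-10850*1/21938 - 228) = √(-775/1567 - 228) = √(-358051/1567) = I*√561065917/1567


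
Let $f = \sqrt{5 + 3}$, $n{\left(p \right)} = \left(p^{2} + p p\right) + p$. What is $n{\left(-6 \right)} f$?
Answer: $132 \sqrt{2} \approx 186.68$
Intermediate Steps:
$n{\left(p \right)} = p + 2 p^{2}$ ($n{\left(p \right)} = \left(p^{2} + p^{2}\right) + p = 2 p^{2} + p = p + 2 p^{2}$)
$f = 2 \sqrt{2}$ ($f = \sqrt{8} = 2 \sqrt{2} \approx 2.8284$)
$n{\left(-6 \right)} f = - 6 \left(1 + 2 \left(-6\right)\right) 2 \sqrt{2} = - 6 \left(1 - 12\right) 2 \sqrt{2} = \left(-6\right) \left(-11\right) 2 \sqrt{2} = 66 \cdot 2 \sqrt{2} = 132 \sqrt{2}$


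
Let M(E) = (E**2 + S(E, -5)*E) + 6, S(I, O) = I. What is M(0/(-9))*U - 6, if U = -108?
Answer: -654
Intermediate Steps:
M(E) = 6 + 2*E**2 (M(E) = (E**2 + E*E) + 6 = (E**2 + E**2) + 6 = 2*E**2 + 6 = 6 + 2*E**2)
M(0/(-9))*U - 6 = (6 + 2*(0/(-9))**2)*(-108) - 6 = (6 + 2*(0*(-1/9))**2)*(-108) - 6 = (6 + 2*0**2)*(-108) - 6 = (6 + 2*0)*(-108) - 6 = (6 + 0)*(-108) - 6 = 6*(-108) - 6 = -648 - 6 = -654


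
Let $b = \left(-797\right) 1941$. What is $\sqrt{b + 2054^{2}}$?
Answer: $\sqrt{2671939} \approx 1634.6$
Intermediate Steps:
$b = -1546977$
$\sqrt{b + 2054^{2}} = \sqrt{-1546977 + 2054^{2}} = \sqrt{-1546977 + 4218916} = \sqrt{2671939}$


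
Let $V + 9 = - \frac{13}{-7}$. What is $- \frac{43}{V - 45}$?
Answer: $\frac{301}{365} \approx 0.82466$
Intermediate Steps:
$V = - \frac{50}{7}$ ($V = -9 - \frac{13}{-7} = -9 - - \frac{13}{7} = -9 + \frac{13}{7} = - \frac{50}{7} \approx -7.1429$)
$- \frac{43}{V - 45} = - \frac{43}{- \frac{50}{7} - 45} = - \frac{43}{- \frac{365}{7}} = \left(-43\right) \left(- \frac{7}{365}\right) = \frac{301}{365}$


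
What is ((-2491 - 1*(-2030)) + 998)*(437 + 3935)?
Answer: 2347764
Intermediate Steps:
((-2491 - 1*(-2030)) + 998)*(437 + 3935) = ((-2491 + 2030) + 998)*4372 = (-461 + 998)*4372 = 537*4372 = 2347764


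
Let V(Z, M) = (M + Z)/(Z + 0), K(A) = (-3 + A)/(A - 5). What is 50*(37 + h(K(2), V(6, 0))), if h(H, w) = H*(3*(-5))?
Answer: 1600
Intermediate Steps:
K(A) = (-3 + A)/(-5 + A)
V(Z, M) = (M + Z)/Z
h(H, w) = -15*H (h(H, w) = H*(-15) = -15*H)
50*(37 + h(K(2), V(6, 0))) = 50*(37 - 15*(-3 + 2)/(-5 + 2)) = 50*(37 - 15*(-1)/(-3)) = 50*(37 - (-5)*(-1)) = 50*(37 - 15*⅓) = 50*(37 - 5) = 50*32 = 1600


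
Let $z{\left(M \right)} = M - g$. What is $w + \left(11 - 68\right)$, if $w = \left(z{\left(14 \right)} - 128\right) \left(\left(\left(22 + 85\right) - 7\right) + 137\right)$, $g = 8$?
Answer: $-28971$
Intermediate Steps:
$z{\left(M \right)} = -8 + M$ ($z{\left(M \right)} = M - 8 = -8 + M$)
$w = -28914$ ($w = \left(\left(-8 + 14\right) - 128\right) \left(\left(\left(22 + 85\right) - 7\right) + 137\right) = \left(6 - 128\right) \left(\left(107 - 7\right) + 137\right) = - 122 \left(100 + 137\right) = \left(-122\right) 237 = -28914$)
$w + \left(11 - 68\right) = -28914 + \left(11 - 68\right) = -28914 - 57 = -28971$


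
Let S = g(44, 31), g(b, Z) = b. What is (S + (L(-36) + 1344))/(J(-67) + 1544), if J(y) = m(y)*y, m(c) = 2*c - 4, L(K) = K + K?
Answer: 658/5395 ≈ 0.12196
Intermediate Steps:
L(K) = 2*K
S = 44
m(c) = -4 + 2*c
J(y) = y*(-4 + 2*y) (J(y) = (-4 + 2*y)*y = y*(-4 + 2*y))
(S + (L(-36) + 1344))/(J(-67) + 1544) = (44 + (2*(-36) + 1344))/(2*(-67)*(-2 - 67) + 1544) = (44 + (-72 + 1344))/(2*(-67)*(-69) + 1544) = (44 + 1272)/(9246 + 1544) = 1316/10790 = 1316*(1/10790) = 658/5395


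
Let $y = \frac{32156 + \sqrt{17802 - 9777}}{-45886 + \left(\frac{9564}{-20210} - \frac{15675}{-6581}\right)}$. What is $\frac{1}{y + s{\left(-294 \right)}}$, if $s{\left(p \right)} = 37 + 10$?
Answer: $\frac{3057278314531315775654943}{141549511319640985250344376} + \frac{21586920874790568775 \sqrt{321}}{424648533958922955751033128} \approx 0.0216$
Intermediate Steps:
$s{\left(p \right)} = 47$
$y = - \frac{2138406316780}{3051338189897} - \frac{332505025 \sqrt{321}}{3051338189897}$ ($y = \frac{32156 + \sqrt{8025}}{-45886 + \left(9564 \left(- \frac{1}{20210}\right) - - \frac{15675}{6581}\right)} = \frac{32156 + 5 \sqrt{321}}{-45886 + \left(- \frac{4782}{10105} + \frac{15675}{6581}\right)} = \frac{32156 + 5 \sqrt{321}}{-45886 + \frac{126925533}{66501005}} = \frac{32156 + 5 \sqrt{321}}{- \frac{3051338189897}{66501005}} = \left(32156 + 5 \sqrt{321}\right) \left(- \frac{66501005}{3051338189897}\right) = - \frac{2138406316780}{3051338189897} - \frac{332505025 \sqrt{321}}{3051338189897} \approx -0.70276$)
$\frac{1}{y + s{\left(-294 \right)}} = \frac{1}{\left(- \frac{2138406316780}{3051338189897} - \frac{332505025 \sqrt{321}}{3051338189897}\right) + 47} = \frac{1}{\frac{141274488608379}{3051338189897} - \frac{332505025 \sqrt{321}}{3051338189897}}$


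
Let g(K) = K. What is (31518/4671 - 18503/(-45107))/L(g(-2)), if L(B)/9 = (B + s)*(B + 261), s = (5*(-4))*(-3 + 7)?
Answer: -23938253/639248014098 ≈ -3.7448e-5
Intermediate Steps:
s = -80 (s = -20*4 = -80)
L(B) = 9*(-80 + B)*(261 + B) (L(B) = 9*((B - 80)*(B + 261)) = 9*((-80 + B)*(261 + B)) = 9*(-80 + B)*(261 + B))
(31518/4671 - 18503/(-45107))/L(g(-2)) = (31518/4671 - 18503/(-45107))/(-187920 + 9*(-2)² + 1629*(-2)) = (31518*(1/4671) - 18503*(-1/45107))/(-187920 + 9*4 - 3258) = (3502/519 + 18503/45107)/(-187920 + 36 - 3258) = (167567771/23410533)/(-191142) = (167567771/23410533)*(-1/191142) = -23938253/639248014098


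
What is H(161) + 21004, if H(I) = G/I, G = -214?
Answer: 3381430/161 ≈ 21003.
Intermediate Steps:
H(I) = -214/I
H(161) + 21004 = -214/161 + 21004 = 3381430/161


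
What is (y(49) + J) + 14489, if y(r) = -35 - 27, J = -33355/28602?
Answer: 58943957/4086 ≈ 14426.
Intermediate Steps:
J = -4765/4086 (J = -33355*1/28602 = -4765/4086 ≈ -1.1662)
y(r) = -62
(y(49) + J) + 14489 = (-62 - 4765/4086) + 14489 = -258097/4086 + 14489 = 58943957/4086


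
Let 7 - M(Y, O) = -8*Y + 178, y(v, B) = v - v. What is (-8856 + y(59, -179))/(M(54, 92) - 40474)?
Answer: 8856/40213 ≈ 0.22023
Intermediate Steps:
y(v, B) = 0
M(Y, O) = -171 + 8*Y (M(Y, O) = 7 - (-8*Y + 178) = 7 - (178 - 8*Y) = 7 + (-178 + 8*Y) = -171 + 8*Y)
(-8856 + y(59, -179))/(M(54, 92) - 40474) = (-8856 + 0)/((-171 + 8*54) - 40474) = -8856/((-171 + 432) - 40474) = -8856/(261 - 40474) = -8856/(-40213) = -8856*(-1/40213) = 8856/40213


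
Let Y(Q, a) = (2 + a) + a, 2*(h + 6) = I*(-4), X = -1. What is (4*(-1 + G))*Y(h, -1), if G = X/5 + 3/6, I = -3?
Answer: 0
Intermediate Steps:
h = 0 (h = -6 + (-3*(-4))/2 = -6 + (½)*12 = -6 + 6 = 0)
G = 3/10 (G = -1/5 + 3/6 = -1*⅕ + 3*(⅙) = -⅕ + ½ = 3/10 ≈ 0.30000)
Y(Q, a) = 2 + 2*a
(4*(-1 + G))*Y(h, -1) = (4*(-1 + 3/10))*(2 + 2*(-1)) = (4*(-7/10))*(2 - 2) = -14/5*0 = 0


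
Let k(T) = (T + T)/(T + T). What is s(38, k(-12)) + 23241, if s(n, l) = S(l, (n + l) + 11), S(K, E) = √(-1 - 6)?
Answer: 23241 + I*√7 ≈ 23241.0 + 2.6458*I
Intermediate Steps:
k(T) = 1 (k(T) = (2*T)/((2*T)) = (2*T)*(1/(2*T)) = 1)
S(K, E) = I*√7 (S(K, E) = √(-7) = I*√7)
s(n, l) = I*√7
s(38, k(-12)) + 23241 = I*√7 + 23241 = 23241 + I*√7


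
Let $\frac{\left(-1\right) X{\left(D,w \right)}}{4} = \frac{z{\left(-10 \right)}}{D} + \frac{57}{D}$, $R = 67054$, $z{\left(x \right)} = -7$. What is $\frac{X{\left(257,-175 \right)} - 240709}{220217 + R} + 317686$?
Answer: $\frac{23454265688429}{73828647} \approx 3.1769 \cdot 10^{5}$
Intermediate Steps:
$X{\left(D,w \right)} = - \frac{200}{D}$ ($X{\left(D,w \right)} = - 4 \left(- \frac{7}{D} + \frac{57}{D}\right) = - 4 \frac{50}{D} = - \frac{200}{D}$)
$\frac{X{\left(257,-175 \right)} - 240709}{220217 + R} + 317686 = \frac{- \frac{200}{257} - 240709}{220217 + 67054} + 317686 = \frac{\left(-200\right) \frac{1}{257} - 240709}{287271} + 317686 = \left(- \frac{200}{257} - 240709\right) \frac{1}{287271} + 317686 = \left(- \frac{61862413}{257}\right) \frac{1}{287271} + 317686 = - \frac{61862413}{73828647} + 317686 = \frac{23454265688429}{73828647}$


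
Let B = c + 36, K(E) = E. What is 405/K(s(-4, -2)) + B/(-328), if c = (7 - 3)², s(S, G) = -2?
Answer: -8309/41 ≈ -202.66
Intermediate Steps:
c = 16 (c = 4² = 16)
B = 52 (B = 16 + 36 = 52)
405/K(s(-4, -2)) + B/(-328) = 405/(-2) + 52/(-328) = 405*(-½) + 52*(-1/328) = -405/2 - 13/82 = -8309/41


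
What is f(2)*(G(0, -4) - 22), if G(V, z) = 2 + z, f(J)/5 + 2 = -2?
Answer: 480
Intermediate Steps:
f(J) = -20 (f(J) = -10 + 5*(-2) = -10 - 10 = -20)
f(2)*(G(0, -4) - 22) = -20*((2 - 4) - 22) = -20*(-2 - 22) = -20*(-24) = 480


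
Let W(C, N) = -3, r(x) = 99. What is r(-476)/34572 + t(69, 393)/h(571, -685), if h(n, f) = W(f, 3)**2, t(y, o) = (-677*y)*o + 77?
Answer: -211559112871/103716 ≈ -2.0398e+6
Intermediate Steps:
t(y, o) = 77 - 677*o*y (t(y, o) = -677*o*y + 77 = 77 - 677*o*y)
h(n, f) = 9 (h(n, f) = (-3)**2 = 9)
r(-476)/34572 + t(69, 393)/h(571, -685) = 99/34572 + (77 - 677*393*69)/9 = 99*(1/34572) + (77 - 18358209)*(1/9) = 33/11524 - 18358132*1/9 = 33/11524 - 18358132/9 = -211559112871/103716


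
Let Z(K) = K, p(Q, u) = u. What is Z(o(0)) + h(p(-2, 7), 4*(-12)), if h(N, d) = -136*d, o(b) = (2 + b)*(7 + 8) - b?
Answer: 6558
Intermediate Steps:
o(b) = 30 + 14*b (o(b) = (2 + b)*15 - b = (30 + 15*b) - b = 30 + 14*b)
Z(o(0)) + h(p(-2, 7), 4*(-12)) = (30 + 14*0) - 544*(-12) = (30 + 0) - 136*(-48) = 30 + 6528 = 6558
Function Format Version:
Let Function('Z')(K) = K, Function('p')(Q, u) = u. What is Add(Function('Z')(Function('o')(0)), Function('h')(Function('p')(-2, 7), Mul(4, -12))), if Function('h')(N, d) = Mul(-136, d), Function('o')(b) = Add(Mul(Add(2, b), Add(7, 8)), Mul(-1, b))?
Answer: 6558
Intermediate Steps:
Function('o')(b) = Add(30, Mul(14, b)) (Function('o')(b) = Add(Mul(Add(2, b), 15), Mul(-1, b)) = Add(Add(30, Mul(15, b)), Mul(-1, b)) = Add(30, Mul(14, b)))
Add(Function('Z')(Function('o')(0)), Function('h')(Function('p')(-2, 7), Mul(4, -12))) = Add(Add(30, Mul(14, 0)), Mul(-136, Mul(4, -12))) = Add(Add(30, 0), Mul(-136, -48)) = Add(30, 6528) = 6558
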